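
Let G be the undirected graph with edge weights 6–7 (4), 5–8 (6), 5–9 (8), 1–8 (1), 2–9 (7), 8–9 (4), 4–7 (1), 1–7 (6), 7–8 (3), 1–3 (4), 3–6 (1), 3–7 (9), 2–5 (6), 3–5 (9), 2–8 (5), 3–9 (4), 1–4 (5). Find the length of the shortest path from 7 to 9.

7

A few of the 7→9 routes:
7 - 1 - 8 - 9: 6 + 1 + 4 = 11
7 - 8 - 9: 3 + 4 = 7
7 - 4 - 1 - 8 - 9: 1 + 5 + 1 + 4 = 11
7 - 6 - 3 - 9: 4 + 1 + 4 = 9
The minimum is 7.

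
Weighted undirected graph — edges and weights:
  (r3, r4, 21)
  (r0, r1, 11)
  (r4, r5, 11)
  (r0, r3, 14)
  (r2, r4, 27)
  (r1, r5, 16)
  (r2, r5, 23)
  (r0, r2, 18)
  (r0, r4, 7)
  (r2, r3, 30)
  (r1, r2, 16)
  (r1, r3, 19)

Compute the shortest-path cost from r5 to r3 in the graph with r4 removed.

35

Comparing a few candidate routes:
r5 → r2 → r3: 23 + 30 = 53
r5 → r2 → r1 → r3: 23 + 16 + 19 = 58
r5 → r1 → r0 → r3: 16 + 11 + 14 = 41
r5 → r2 → r0 → r3: 23 + 18 + 14 = 55
r5 → r1 → r3: 16 + 19 = 35
The minimum is 35.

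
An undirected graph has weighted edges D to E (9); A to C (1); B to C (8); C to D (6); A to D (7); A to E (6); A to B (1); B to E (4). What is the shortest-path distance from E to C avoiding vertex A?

Candidate routes:
E - B - C: 4 + 8 = 12
E - D - C: 9 + 6 = 15
Shortest: 12.

12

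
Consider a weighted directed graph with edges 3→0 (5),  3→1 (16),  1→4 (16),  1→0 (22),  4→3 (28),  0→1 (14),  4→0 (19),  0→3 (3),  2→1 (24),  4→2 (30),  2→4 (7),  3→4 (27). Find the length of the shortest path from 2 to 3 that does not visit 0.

35

Paths from 2 to 3 avoiding 0:
2 - 4 - 3: 7 + 28 = 35
2 - 1 - 4 - 3: 24 + 16 + 28 = 68
The minimum is 35.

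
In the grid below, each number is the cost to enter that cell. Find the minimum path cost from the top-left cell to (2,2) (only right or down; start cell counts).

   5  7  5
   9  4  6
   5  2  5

23

Take r0c0 r0c1 r1c1 r2c1 r2c2 for a total of 5 + 7 + 4 + 2 + 5 = 23.
(Top row then right column would cost 28.)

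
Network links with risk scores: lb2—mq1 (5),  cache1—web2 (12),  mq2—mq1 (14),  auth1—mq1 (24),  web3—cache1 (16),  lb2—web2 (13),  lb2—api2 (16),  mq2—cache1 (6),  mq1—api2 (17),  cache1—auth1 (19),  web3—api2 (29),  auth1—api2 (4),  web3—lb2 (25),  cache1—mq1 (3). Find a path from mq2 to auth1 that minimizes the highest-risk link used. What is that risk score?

16

A few of the mq2→auth1 routes:
mq2 → mq1 → lb2 → api2 → auth1: max(14, 5, 16, 4) = 16
mq2 → cache1 → mq1 → lb2 → api2 → auth1: max(6, 3, 5, 16, 4) = 16
mq2 → mq1 → cache1 → web2 → lb2 → api2 → auth1: max(14, 3, 12, 13, 16, 4) = 16
The minimum achievable maximum is 16.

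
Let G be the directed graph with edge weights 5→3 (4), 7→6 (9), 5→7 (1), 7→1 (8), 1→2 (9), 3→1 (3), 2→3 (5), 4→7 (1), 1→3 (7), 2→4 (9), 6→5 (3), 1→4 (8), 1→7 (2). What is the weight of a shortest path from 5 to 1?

7

Paths from 5 to 1:
5 - 3 - 1: 4 + 3 = 7
5 - 7 - 1: 1 + 8 = 9
The minimum is 7.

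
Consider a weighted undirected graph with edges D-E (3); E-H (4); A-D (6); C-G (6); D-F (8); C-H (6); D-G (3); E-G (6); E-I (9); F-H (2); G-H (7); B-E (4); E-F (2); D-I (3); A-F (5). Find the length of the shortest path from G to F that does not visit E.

9

Routes from G to F avoiding E:
G-H-F: 7 + 2 = 9
G-D-A-F: 3 + 6 + 5 = 14
G-D-F: 3 + 8 = 11
G-C-H-F: 6 + 6 + 2 = 14
Best route has total 9.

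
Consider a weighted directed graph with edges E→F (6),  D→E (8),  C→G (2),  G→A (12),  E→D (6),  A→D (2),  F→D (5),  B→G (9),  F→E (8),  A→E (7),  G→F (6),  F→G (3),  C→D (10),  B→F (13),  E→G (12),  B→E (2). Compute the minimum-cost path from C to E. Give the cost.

16

Routes from C to E:
C-G-F-E: 2 + 6 + 8 = 16
C-G-F-D-E: 2 + 6 + 5 + 8 = 21
C-G-A-E: 2 + 12 + 7 = 21
C-G-A-D-E: 2 + 12 + 2 + 8 = 24
C-D-E: 10 + 8 = 18
Shortest: 16.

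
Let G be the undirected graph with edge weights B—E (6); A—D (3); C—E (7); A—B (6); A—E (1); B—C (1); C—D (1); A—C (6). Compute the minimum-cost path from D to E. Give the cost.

Checking several routes:
D -> C -> E: 1 + 7 = 8
D -> A -> E: 3 + 1 = 4
D -> C -> A -> E: 1 + 6 + 1 = 8
Best route has total 4.

4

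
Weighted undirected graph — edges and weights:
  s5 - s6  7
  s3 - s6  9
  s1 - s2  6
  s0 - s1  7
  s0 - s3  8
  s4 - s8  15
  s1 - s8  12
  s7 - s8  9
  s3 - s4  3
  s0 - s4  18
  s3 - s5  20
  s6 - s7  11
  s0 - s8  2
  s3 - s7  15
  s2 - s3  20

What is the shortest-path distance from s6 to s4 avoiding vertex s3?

35

Paths from s6 to s4 avoiding s3:
s6 - s7 - s8 - s0 - s4: 11 + 9 + 2 + 18 = 40
s6 - s7 - s8 - s4: 11 + 9 + 15 = 35
s6 - s7 - s8 - s1 - s0 - s4: 11 + 9 + 12 + 7 + 18 = 57
Shortest: 35.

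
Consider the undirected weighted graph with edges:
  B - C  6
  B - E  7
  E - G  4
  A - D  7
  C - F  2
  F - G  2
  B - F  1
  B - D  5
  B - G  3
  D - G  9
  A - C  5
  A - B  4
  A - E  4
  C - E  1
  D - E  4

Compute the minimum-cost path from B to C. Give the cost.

Checking several routes:
B -> F -> G -> E -> C: 1 + 2 + 4 + 1 = 8
B -> C: 6
B -> F -> C: 1 + 2 = 3
B -> G -> F -> C: 3 + 2 + 2 = 7
B -> E -> C: 7 + 1 = 8
Shortest: 3.

3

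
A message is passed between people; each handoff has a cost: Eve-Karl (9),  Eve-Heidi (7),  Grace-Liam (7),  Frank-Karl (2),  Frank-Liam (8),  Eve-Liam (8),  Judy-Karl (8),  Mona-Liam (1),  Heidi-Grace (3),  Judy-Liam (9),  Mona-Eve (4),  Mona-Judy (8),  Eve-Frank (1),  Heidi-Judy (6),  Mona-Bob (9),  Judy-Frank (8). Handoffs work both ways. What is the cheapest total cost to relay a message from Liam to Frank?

A few of the Liam→Frank routes:
Liam - Eve - Frank: 8 + 1 = 9
Liam - Frank: 8
Liam - Mona - Eve - Karl - Frank: 1 + 4 + 9 + 2 = 16
Liam - Mona - Eve - Frank: 1 + 4 + 1 = 6
Liam - Judy - Frank: 9 + 8 = 17
The minimum is 6.

6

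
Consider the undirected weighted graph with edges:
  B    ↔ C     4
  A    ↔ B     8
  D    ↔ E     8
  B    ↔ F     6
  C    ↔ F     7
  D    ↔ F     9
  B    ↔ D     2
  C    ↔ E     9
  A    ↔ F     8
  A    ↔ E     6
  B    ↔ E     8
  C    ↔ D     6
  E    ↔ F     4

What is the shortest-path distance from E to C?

9

Comparing a few candidate routes:
E-C: 9
E-B-C: 8 + 4 = 12
E-F-C: 4 + 7 = 11
Shortest: 9.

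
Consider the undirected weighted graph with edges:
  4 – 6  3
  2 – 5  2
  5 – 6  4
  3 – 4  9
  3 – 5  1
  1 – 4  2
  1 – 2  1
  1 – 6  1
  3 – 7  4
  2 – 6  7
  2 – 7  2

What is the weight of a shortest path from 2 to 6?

2

Comparing a few candidate routes:
2 -> 1 -> 6: 1 + 1 = 2
2 -> 5 -> 6: 2 + 4 = 6
2 -> 1 -> 4 -> 6: 1 + 2 + 3 = 6
Best route has total 2.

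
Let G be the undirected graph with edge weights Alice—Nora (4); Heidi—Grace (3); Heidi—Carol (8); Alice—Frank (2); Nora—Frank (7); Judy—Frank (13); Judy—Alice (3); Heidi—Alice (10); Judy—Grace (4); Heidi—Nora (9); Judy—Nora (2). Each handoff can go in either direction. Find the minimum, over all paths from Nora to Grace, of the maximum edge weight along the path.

4

A few of the Nora→Grace routes:
Nora - Alice - Judy - Grace: max(4, 3, 4) = 4
Nora - Heidi - Grace: max(9, 3) = 9
Nora - Frank - Alice - Judy - Grace: max(7, 2, 3, 4) = 7
Nora - Judy - Grace: max(2, 4) = 4
Best route has worst link 4.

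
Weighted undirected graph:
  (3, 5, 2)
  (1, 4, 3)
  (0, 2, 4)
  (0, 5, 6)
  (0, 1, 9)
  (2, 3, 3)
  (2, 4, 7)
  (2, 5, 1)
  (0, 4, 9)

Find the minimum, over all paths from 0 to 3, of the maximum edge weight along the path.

4

Checking several routes:
0→5→3: max(6, 2) = 6
0→5→2→3: max(6, 1, 3) = 6
0→1→4→2→5→3: max(9, 3, 7, 1, 2) = 9
0→2→3: max(4, 3) = 4
0→2→5→3: max(4, 1, 2) = 4
The minimum achievable maximum is 4.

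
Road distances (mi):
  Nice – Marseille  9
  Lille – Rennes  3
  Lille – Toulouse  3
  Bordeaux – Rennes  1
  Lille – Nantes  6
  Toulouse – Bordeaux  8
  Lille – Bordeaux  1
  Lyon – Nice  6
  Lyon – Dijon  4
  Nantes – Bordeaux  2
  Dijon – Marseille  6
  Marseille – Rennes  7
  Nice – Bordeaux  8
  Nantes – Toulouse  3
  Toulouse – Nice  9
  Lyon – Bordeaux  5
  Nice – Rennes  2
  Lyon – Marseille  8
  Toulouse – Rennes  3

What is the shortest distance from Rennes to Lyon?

6

Comparing a few candidate routes:
Rennes → Toulouse → Lille → Bordeaux → Lyon: 3 + 3 + 1 + 5 = 12
Rennes → Toulouse → Nantes → Bordeaux → Lyon: 3 + 3 + 2 + 5 = 13
Rennes → Nice → Lyon: 2 + 6 = 8
Rennes → Bordeaux → Lyon: 1 + 5 = 6
Rennes → Lille → Bordeaux → Lyon: 3 + 1 + 5 = 9
Shortest: 6 mi.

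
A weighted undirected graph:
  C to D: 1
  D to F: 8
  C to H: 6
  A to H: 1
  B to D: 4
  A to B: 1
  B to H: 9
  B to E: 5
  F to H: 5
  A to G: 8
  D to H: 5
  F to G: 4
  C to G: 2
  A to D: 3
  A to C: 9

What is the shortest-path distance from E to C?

10

Comparing a few candidate routes:
E → B → A → D → C: 5 + 1 + 3 + 1 = 10
E → B → A → H → C: 5 + 1 + 1 + 6 = 13
E → B → A → G → C: 5 + 1 + 8 + 2 = 16
E → B → A → H → D → C: 5 + 1 + 1 + 5 + 1 = 13
E → B → D → C: 5 + 4 + 1 = 10
E → B → A → C: 5 + 1 + 9 = 15
Shortest: 10.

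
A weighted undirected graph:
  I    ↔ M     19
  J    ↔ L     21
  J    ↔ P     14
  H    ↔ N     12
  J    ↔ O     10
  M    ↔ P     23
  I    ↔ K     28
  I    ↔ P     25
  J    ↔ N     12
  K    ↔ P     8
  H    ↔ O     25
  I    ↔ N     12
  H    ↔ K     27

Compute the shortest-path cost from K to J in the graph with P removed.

Candidate routes:
K - H - N - J: 27 + 12 + 12 = 51
K - I - N - H - O - J: 28 + 12 + 12 + 25 + 10 = 87
K - H - O - J: 27 + 25 + 10 = 62
K - I - N - J: 28 + 12 + 12 = 52
The minimum is 51.

51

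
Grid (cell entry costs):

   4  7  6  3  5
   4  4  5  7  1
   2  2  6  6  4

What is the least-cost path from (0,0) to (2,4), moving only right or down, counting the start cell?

Path r0c0 r1c0 r2c0 r2c1 r2c2 r2c3 r2c4: 4 + 4 + 2 + 2 + 6 + 6 + 4 = 28.
(Top row then right column would cost 30.)

28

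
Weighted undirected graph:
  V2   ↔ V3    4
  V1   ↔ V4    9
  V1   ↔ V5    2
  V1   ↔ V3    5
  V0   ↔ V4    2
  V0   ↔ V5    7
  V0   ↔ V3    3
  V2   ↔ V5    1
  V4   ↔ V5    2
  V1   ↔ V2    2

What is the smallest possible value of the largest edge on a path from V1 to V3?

3

Some routes from V1 to V3:
V1 → V2 → V3: max(2, 4) = 4
V1 → V5 → V4 → V0 → V3: max(2, 2, 2, 3) = 3
V1 → V3: max(5) = 5
V1 → V2 → V5 → V4 → V0 → V3: max(2, 1, 2, 2, 3) = 3
V1 → V5 → V2 → V3: max(2, 1, 4) = 4
The minimum achievable maximum is 3.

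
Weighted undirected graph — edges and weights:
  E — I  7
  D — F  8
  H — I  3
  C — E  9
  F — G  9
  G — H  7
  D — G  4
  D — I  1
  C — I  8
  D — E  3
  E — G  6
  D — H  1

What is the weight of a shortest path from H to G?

Some routes from H to G:
H - D - G: 1 + 4 = 5
H - I - D - E - G: 3 + 1 + 3 + 6 = 13
H - I - D - G: 3 + 1 + 4 = 8
H - G: 7
H - D - E - G: 1 + 3 + 6 = 10
The minimum is 5.

5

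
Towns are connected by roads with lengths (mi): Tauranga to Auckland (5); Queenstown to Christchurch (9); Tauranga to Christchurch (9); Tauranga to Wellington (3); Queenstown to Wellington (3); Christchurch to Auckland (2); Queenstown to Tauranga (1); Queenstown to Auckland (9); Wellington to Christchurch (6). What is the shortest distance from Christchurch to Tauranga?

Comparing a few candidate routes:
Christchurch -> Wellington -> Tauranga: 6 + 3 = 9
Christchurch -> Queenstown -> Tauranga: 9 + 1 = 10
Christchurch -> Auckland -> Tauranga: 2 + 5 = 7
Christchurch -> Tauranga: 9
Shortest: 7 mi.

7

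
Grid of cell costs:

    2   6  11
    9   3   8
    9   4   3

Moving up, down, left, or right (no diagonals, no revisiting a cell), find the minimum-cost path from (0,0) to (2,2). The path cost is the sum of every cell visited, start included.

18

Cheapest: r0c0 → r0c1 → r1c1 → r2c1 → r2c2
  2 + 6 + 3 + 4 + 3 = 18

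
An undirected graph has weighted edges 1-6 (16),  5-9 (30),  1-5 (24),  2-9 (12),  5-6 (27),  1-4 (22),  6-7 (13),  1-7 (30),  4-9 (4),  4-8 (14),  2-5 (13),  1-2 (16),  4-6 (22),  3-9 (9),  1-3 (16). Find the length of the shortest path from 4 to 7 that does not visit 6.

52

A few of the 4→7 routes:
4-9-2-5-1-7: 4 + 12 + 13 + 24 + 30 = 83
4-9-5-1-7: 4 + 30 + 24 + 30 = 88
4-9-3-1-7: 4 + 9 + 16 + 30 = 59
4-9-2-1-7: 4 + 12 + 16 + 30 = 62
4-1-7: 22 + 30 = 52
Shortest: 52.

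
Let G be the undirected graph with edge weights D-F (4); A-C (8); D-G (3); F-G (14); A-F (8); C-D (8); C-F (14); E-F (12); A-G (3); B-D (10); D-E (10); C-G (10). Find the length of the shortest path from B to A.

A few of the B→A routes:
B -> D -> F -> G -> A: 10 + 4 + 14 + 3 = 31
B -> D -> G -> A: 10 + 3 + 3 = 16
B -> D -> G -> C -> A: 10 + 3 + 10 + 8 = 31
B -> D -> F -> A: 10 + 4 + 8 = 22
B -> D -> C -> A: 10 + 8 + 8 = 26
The minimum is 16.

16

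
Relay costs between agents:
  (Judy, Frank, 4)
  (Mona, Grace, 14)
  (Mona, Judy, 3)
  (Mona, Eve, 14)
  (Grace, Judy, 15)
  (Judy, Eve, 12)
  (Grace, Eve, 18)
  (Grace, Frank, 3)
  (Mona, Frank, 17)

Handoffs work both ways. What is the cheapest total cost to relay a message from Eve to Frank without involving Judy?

Routes from Eve to Frank avoiding Judy:
Eve → Mona → Frank: 14 + 17 = 31
Eve → Grace → Frank: 18 + 3 = 21
Eve → Mona → Grace → Frank: 14 + 14 + 3 = 31
Eve → Grace → Mona → Frank: 18 + 14 + 17 = 49
Best route has total 21.

21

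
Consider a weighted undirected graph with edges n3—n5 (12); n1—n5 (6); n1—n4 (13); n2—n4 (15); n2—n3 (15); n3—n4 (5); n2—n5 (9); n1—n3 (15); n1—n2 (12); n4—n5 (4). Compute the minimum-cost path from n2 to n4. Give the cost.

13

Comparing a few candidate routes:
n2 - n4: 15
n2 - n3 - n4: 15 + 5 = 20
n2 - n1 - n5 - n4: 12 + 6 + 4 = 22
n2 - n5 - n4: 9 + 4 = 13
n2 - n1 - n4: 12 + 13 = 25
Shortest: 13.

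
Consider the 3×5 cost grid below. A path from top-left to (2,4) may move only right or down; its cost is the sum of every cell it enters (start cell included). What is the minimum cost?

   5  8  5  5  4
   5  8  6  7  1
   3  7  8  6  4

One optimal route is r0c0 → r0c1 → r0c2 → r0c3 → r0c4 → r1c4 → r2c4.
Its cost is 5 + 8 + 5 + 5 + 4 + 1 + 4 = 32.

32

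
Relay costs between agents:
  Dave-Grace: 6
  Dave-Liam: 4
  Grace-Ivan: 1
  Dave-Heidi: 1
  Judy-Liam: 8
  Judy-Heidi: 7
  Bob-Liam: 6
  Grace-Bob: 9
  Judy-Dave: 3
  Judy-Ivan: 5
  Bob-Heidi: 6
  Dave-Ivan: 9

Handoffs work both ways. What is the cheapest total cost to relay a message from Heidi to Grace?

Comparing a few candidate routes:
Heidi - Dave - Ivan - Grace: 1 + 9 + 1 = 11
Heidi - Judy - Ivan - Grace: 7 + 5 + 1 = 13
Heidi - Dave - Grace: 1 + 6 = 7
Heidi - Bob - Grace: 6 + 9 = 15
Heidi - Judy - Dave - Grace: 7 + 3 + 6 = 16
Heidi - Dave - Judy - Ivan - Grace: 1 + 3 + 5 + 1 = 10
Best route has total 7.

7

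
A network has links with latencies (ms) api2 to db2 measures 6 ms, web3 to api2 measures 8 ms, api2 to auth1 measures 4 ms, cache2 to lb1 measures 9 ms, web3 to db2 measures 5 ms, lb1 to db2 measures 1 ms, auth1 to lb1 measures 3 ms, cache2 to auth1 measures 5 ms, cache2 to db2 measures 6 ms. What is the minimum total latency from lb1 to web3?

6

Some routes from lb1 to web3:
lb1 → db2 → api2 → web3: 1 + 6 + 8 = 15
lb1 → auth1 → cache2 → db2 → web3: 3 + 5 + 6 + 5 = 19
lb1 → auth1 → api2 → web3: 3 + 4 + 8 = 15
lb1 → db2 → web3: 1 + 5 = 6
lb1 → auth1 → api2 → db2 → web3: 3 + 4 + 6 + 5 = 18
Best route has total 6 ms.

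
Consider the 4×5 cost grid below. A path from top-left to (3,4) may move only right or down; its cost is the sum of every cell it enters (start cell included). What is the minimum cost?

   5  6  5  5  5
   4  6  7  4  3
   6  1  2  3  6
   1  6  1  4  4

Best path: (0,0) -> (1,0) -> (1,1) -> (2,1) -> (2,2) -> (3,2) -> (3,3) -> (3,4)
Cost: 5 + 4 + 6 + 1 + 2 + 1 + 4 + 4 = 27

27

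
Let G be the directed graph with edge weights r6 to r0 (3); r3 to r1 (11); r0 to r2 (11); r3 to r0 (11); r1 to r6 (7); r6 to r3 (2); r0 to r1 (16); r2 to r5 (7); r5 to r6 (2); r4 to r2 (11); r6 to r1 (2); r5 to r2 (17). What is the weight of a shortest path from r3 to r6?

Routes from r3 to r6:
r3 → r0 → r1 → r6: 11 + 16 + 7 = 34
r3 → r1 → r6: 11 + 7 = 18
r3 → r0 → r2 → r5 → r6: 11 + 11 + 7 + 2 = 31
Shortest: 18.

18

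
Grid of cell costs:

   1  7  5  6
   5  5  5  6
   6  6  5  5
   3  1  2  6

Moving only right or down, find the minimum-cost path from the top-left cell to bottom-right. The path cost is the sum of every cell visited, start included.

24

Best path: (0,0)→(1,0)→(2,0)→(3,0)→(3,1)→(3,2)→(3,3)
Cost: 1 + 5 + 6 + 3 + 1 + 2 + 6 = 24
(Top row then right column would cost 36.)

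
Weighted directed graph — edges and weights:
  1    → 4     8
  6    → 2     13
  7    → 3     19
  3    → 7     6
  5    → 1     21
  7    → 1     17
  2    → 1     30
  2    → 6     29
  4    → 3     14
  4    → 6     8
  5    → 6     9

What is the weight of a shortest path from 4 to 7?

20

Paths from 4 to 7:
4 -> 3 -> 7: 14 + 6 = 20
Shortest: 20.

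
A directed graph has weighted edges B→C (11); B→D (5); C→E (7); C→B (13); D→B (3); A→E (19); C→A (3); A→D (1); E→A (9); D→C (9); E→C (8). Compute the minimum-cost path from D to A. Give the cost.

12

Paths from D to A:
D - C - E - A: 9 + 7 + 9 = 25
D - C - A: 9 + 3 = 12
D - B - C - A: 3 + 11 + 3 = 17
D - B - C - E - A: 3 + 11 + 7 + 9 = 30
Shortest: 12.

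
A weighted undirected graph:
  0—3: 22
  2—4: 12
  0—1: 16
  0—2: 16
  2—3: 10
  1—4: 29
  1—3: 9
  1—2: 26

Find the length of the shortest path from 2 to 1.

Checking several routes:
2→3→1: 10 + 9 = 19
2→1: 26
2→0→1: 16 + 16 = 32
Best route has total 19.

19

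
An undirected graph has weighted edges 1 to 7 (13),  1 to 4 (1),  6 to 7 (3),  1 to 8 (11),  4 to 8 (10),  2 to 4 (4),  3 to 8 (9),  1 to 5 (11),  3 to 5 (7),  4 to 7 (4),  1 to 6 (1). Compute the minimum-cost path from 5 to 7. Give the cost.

Comparing a few candidate routes:
5 → 1 → 6 → 7: 11 + 1 + 3 = 15
5 → 3 → 8 → 4 → 7: 7 + 9 + 10 + 4 = 30
5 → 1 → 7: 11 + 13 = 24
5 → 3 → 8 → 4 → 1 → 6 → 7: 7 + 9 + 10 + 1 + 1 + 3 = 31
5 → 1 → 4 → 7: 11 + 1 + 4 = 16
Shortest: 15.

15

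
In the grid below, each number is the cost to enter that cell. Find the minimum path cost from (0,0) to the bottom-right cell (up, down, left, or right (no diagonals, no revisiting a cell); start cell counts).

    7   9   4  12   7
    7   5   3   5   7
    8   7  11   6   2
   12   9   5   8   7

42

Best path: (0,0) -> (1,0) -> (1,1) -> (1,2) -> (1,3) -> (2,3) -> (2,4) -> (3,4)
Cost: 7 + 7 + 5 + 3 + 5 + 6 + 2 + 7 = 42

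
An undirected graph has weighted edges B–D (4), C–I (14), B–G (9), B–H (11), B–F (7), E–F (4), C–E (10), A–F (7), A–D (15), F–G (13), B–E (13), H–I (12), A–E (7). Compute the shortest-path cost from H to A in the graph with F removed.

30

Checking several routes:
H -> B -> E -> A: 11 + 13 + 7 = 31
H -> I -> C -> E -> A: 12 + 14 + 10 + 7 = 43
H -> B -> D -> A: 11 + 4 + 15 = 30
Shortest: 30.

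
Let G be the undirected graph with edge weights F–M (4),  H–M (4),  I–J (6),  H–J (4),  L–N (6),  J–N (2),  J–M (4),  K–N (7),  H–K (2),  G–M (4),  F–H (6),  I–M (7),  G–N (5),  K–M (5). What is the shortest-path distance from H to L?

Some routes from H to L:
H -> K -> N -> L: 2 + 7 + 6 = 15
H -> J -> N -> L: 4 + 2 + 6 = 12
H -> M -> J -> N -> L: 4 + 4 + 2 + 6 = 16
Best route has total 12.

12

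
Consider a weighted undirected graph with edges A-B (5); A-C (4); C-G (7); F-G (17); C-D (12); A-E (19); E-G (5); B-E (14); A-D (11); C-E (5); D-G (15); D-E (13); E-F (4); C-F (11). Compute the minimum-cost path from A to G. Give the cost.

Checking several routes:
A → B → E → G: 5 + 14 + 5 = 24
A → C → F → E → G: 4 + 11 + 4 + 5 = 24
A → C → E → G: 4 + 5 + 5 = 14
A → C → G: 4 + 7 = 11
Best route has total 11.

11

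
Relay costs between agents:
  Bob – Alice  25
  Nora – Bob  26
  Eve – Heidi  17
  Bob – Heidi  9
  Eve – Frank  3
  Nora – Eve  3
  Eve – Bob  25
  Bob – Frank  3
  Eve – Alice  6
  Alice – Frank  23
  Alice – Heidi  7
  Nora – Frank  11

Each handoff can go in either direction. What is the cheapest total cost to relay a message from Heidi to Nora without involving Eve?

23

Some routes from Heidi to Nora avoiding Eve:
Heidi→Alice→Frank→Bob→Nora: 7 + 23 + 3 + 26 = 59
Heidi→Alice→Frank→Nora: 7 + 23 + 11 = 41
Heidi→Alice→Bob→Frank→Nora: 7 + 25 + 3 + 11 = 46
Heidi→Alice→Bob→Nora: 7 + 25 + 26 = 58
Heidi→Bob→Frank→Nora: 9 + 3 + 11 = 23
Heidi→Bob→Nora: 9 + 26 = 35
Best route has total 23.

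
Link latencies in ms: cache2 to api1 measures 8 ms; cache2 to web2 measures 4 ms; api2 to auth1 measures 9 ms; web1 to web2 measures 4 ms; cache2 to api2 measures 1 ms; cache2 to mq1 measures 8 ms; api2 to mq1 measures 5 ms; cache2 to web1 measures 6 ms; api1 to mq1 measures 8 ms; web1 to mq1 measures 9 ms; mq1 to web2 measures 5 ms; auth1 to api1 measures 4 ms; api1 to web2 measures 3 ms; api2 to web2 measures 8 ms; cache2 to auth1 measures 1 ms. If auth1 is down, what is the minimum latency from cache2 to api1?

7

Comparing a few candidate routes:
cache2 → web2 → api1: 4 + 3 = 7
cache2 → api2 → mq1 → api1: 1 + 5 + 8 = 14
cache2 → api2 → mq1 → web2 → api1: 1 + 5 + 5 + 3 = 14
cache2 → api2 → web2 → api1: 1 + 8 + 3 = 12
cache2 → web1 → web2 → api1: 6 + 4 + 3 = 13
cache2 → api1: 8
Best route has total 7 ms.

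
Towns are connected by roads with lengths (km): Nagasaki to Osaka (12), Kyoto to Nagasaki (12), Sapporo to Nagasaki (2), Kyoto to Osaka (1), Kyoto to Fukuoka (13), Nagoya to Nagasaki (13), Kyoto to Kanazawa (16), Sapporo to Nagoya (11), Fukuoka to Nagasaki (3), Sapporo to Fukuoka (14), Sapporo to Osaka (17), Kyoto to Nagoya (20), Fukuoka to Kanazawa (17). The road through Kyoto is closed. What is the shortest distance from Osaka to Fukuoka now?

Routes from Osaka to Fukuoka avoiding Kyoto:
Osaka -> Sapporo -> Fukuoka: 17 + 14 = 31
Osaka -> Nagasaki -> Nagoya -> Sapporo -> Fukuoka: 12 + 13 + 11 + 14 = 50
Osaka -> Nagasaki -> Sapporo -> Fukuoka: 12 + 2 + 14 = 28
Osaka -> Nagasaki -> Fukuoka: 12 + 3 = 15
Osaka -> Sapporo -> Nagasaki -> Fukuoka: 17 + 2 + 3 = 22
Osaka -> Sapporo -> Nagoya -> Nagasaki -> Fukuoka: 17 + 11 + 13 + 3 = 44
Shortest: 15 km.

15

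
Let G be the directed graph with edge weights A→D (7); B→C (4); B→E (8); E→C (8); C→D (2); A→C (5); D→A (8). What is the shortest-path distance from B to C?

Routes from B to C:
B → E → C: 8 + 8 = 16
B → C: 4
The minimum is 4.

4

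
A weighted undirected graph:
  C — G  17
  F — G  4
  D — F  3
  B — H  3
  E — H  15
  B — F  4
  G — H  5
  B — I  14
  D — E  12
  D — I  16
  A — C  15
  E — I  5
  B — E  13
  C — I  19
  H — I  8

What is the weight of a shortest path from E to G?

18

Some routes from E to G:
E - I - H - G: 5 + 8 + 5 = 18
E - B - H - G: 13 + 3 + 5 = 21
E - H - G: 15 + 5 = 20
E - D - F - G: 12 + 3 + 4 = 19
E - I - H - B - F - G: 5 + 8 + 3 + 4 + 4 = 24
E - B - F - G: 13 + 4 + 4 = 21
The minimum is 18.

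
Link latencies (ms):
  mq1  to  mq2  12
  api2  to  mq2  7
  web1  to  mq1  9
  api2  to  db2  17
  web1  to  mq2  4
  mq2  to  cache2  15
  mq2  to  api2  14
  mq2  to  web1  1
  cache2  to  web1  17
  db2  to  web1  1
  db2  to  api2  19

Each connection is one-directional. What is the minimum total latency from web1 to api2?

18

Paths from web1 to api2:
web1 - mq1 - mq2 - api2: 9 + 12 + 14 = 35
web1 - mq2 - api2: 4 + 14 = 18
Shortest: 18 ms.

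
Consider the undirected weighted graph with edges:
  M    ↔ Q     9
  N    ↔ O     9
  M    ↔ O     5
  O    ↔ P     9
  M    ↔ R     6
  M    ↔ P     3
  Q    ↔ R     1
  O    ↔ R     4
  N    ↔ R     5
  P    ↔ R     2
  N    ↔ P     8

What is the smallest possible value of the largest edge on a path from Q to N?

A few of the Q→N routes:
Q-R-M-P-N: max(1, 6, 3, 8) = 8
Q-R-N: max(1, 5) = 5
Q-R-O-M-P-N: max(1, 4, 5, 3, 8) = 8
Q-R-P-N: max(1, 2, 8) = 8
Q-R-M-P-O-N: max(1, 6, 3, 9, 9) = 9
The minimum achievable maximum is 5.

5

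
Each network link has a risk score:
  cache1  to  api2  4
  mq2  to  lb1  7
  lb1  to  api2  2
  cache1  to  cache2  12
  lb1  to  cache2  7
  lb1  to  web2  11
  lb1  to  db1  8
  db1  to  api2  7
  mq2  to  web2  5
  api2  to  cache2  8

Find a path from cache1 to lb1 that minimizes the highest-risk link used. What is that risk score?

4

Comparing a few candidate routes:
cache1 → api2 → cache2 → lb1: max(4, 8, 7) = 8
cache1 → api2 → db1 → lb1: max(4, 7, 8) = 8
cache1 → api2 → lb1: max(4, 2) = 4
Smallest bottleneck: 4.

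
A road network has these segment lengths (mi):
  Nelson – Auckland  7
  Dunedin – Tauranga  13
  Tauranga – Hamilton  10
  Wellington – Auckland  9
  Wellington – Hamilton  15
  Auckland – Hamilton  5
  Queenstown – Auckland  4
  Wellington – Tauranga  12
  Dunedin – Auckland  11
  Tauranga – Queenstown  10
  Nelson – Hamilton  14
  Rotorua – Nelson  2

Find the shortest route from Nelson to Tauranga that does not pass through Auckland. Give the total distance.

Candidate routes:
Nelson -> Hamilton -> Tauranga: 14 + 10 = 24
Nelson -> Hamilton -> Wellington -> Tauranga: 14 + 15 + 12 = 41
The minimum is 24 mi.

24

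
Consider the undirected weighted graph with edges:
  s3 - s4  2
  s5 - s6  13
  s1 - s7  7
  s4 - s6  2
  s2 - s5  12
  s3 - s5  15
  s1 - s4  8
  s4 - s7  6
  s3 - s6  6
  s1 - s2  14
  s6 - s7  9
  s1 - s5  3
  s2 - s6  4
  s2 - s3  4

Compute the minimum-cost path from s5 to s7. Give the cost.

10

Some routes from s5 to s7:
s5 - s6 - s4 - s7: 13 + 2 + 6 = 21
s5 - s1 - s4 - s7: 3 + 8 + 6 = 17
s5 - s1 - s7: 3 + 7 = 10
s5 - s6 - s7: 13 + 9 = 22
The minimum is 10.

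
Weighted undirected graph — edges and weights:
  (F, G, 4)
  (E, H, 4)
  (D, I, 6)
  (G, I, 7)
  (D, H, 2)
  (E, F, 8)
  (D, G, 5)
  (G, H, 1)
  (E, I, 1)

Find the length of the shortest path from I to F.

A few of the I→F routes:
I-D-H-G-F: 6 + 2 + 1 + 4 = 13
I-G-F: 7 + 4 = 11
I-D-G-F: 6 + 5 + 4 = 15
I-E-H-G-F: 1 + 4 + 1 + 4 = 10
I-E-F: 1 + 8 = 9
Best route has total 9.

9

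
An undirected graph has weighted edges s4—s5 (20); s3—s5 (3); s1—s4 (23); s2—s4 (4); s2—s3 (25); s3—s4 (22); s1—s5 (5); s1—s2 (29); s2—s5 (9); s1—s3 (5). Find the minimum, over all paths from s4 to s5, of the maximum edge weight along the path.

9

Comparing a few candidate routes:
s4 - s5: max(20) = 20
s4 - s3 - s5: max(22, 3) = 22
s4 - s2 - s5: max(4, 9) = 9
The minimum achievable maximum is 9.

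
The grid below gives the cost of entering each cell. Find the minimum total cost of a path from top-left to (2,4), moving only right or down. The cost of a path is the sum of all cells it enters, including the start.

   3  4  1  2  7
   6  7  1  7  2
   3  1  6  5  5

Take r0c0 -> r0c1 -> r0c2 -> r1c2 -> r1c3 -> r1c4 -> r2c4 for a total of 3 + 4 + 1 + 1 + 7 + 2 + 5 = 23.

23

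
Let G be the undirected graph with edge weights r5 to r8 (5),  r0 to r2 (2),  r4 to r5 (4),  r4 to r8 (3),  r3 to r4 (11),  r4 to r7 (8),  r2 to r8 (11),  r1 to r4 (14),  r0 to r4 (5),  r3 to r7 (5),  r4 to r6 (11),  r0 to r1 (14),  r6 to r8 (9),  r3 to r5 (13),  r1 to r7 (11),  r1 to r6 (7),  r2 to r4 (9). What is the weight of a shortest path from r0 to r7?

13

Some routes from r0 to r7:
r0 → r4 → r5 → r3 → r7: 5 + 4 + 13 + 5 = 27
r0 → r4 → r3 → r7: 5 + 11 + 5 = 21
r0 → r4 → r7: 5 + 8 = 13
r0 → r2 → r4 → r7: 2 + 9 + 8 = 19
r0 → r1 → r7: 14 + 11 = 25
r0 → r2 → r8 → r4 → r7: 2 + 11 + 3 + 8 = 24
Best route has total 13.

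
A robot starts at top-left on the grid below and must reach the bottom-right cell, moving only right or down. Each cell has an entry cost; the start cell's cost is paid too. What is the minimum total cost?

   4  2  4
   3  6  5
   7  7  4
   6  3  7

Best path: r0c0 -> r0c1 -> r0c2 -> r1c2 -> r2c2 -> r3c2
Cost: 4 + 2 + 4 + 5 + 4 + 7 = 26

26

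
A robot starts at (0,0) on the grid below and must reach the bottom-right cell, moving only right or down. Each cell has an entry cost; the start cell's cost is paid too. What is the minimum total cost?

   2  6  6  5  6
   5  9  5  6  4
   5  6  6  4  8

36

Cheapest: [0,0] [1,0] [2,0] [2,1] [2,2] [2,3] [2,4]
  2 + 5 + 5 + 6 + 6 + 4 + 8 = 36
(Top row then right column would cost 37.)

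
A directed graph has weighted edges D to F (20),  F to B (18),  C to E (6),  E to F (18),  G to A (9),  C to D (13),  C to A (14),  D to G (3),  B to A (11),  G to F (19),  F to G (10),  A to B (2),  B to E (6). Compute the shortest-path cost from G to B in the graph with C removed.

Routes from G to B avoiding C:
G - A - B: 9 + 2 = 11
G - F - B: 19 + 18 = 37
The minimum is 11.

11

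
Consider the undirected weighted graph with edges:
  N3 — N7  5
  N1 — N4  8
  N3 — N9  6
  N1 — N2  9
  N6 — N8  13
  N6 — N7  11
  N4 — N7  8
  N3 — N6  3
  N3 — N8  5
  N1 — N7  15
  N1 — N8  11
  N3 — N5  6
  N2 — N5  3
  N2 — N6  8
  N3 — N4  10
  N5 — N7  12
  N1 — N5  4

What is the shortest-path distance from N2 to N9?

15

Comparing a few candidate routes:
N2→N5→N3→N9: 3 + 6 + 6 = 15
N2→N1→N5→N3→N9: 9 + 4 + 6 + 6 = 25
N2→N5→N1→N8→N3→N9: 3 + 4 + 11 + 5 + 6 = 29
N2→N6→N3→N9: 8 + 3 + 6 = 17
N2→N5→N7→N3→N9: 3 + 12 + 5 + 6 = 26
Shortest: 15.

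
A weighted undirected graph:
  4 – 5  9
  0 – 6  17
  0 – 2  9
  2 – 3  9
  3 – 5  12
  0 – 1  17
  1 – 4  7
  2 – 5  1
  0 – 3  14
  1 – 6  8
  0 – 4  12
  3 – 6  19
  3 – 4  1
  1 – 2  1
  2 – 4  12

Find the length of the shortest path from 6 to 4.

Checking several routes:
6 -> 1 -> 4: 8 + 7 = 15
6 -> 1 -> 2 -> 5 -> 4: 8 + 1 + 1 + 9 = 19
6 -> 1 -> 2 -> 3 -> 4: 8 + 1 + 9 + 1 = 19
Best route has total 15.

15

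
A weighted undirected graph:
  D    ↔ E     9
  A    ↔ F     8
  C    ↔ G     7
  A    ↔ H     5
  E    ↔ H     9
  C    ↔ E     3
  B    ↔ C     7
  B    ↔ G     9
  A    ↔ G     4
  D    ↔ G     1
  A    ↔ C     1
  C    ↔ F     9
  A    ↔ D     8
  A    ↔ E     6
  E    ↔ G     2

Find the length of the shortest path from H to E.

9

Some routes from H to E:
H-A-C-E: 5 + 1 + 3 = 9
H-A-G-E: 5 + 4 + 2 = 11
H-E: 9
Best route has total 9.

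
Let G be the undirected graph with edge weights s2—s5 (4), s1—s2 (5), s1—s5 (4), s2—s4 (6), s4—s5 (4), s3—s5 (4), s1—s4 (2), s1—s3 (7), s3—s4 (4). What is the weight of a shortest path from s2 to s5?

Comparing a few candidate routes:
s2 -> s5: 4
s2 -> s4 -> s5: 6 + 4 = 10
s2 -> s1 -> s5: 5 + 4 = 9
The minimum is 4.

4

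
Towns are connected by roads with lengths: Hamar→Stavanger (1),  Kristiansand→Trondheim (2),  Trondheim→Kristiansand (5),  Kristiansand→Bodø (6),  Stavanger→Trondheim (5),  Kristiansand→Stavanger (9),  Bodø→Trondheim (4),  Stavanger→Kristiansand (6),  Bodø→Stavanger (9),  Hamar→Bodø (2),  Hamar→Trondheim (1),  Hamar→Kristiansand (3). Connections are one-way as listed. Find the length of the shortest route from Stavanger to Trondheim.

Paths from Stavanger to Trondheim:
Stavanger→Trondheim: 5
Stavanger→Kristiansand→Bodø→Trondheim: 6 + 6 + 4 = 16
Stavanger→Kristiansand→Trondheim: 6 + 2 = 8
Best route has total 5.

5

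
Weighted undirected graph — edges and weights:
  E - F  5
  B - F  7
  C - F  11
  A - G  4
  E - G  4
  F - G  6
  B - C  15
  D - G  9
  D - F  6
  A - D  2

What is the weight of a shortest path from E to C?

16

A few of the E→C routes:
E → F → B → C: 5 + 7 + 15 = 27
E → G → A → D → F → C: 4 + 4 + 2 + 6 + 11 = 27
E → G → F → C: 4 + 6 + 11 = 21
E → G → D → F → C: 4 + 9 + 6 + 11 = 30
E → G → F → B → C: 4 + 6 + 7 + 15 = 32
E → F → C: 5 + 11 = 16
Best route has total 16.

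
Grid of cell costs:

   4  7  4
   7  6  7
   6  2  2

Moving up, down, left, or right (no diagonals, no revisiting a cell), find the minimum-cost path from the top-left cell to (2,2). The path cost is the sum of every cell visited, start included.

21

One optimal route is r0c0 -> r0c1 -> r1c1 -> r2c1 -> r2c2.
Its cost is 4 + 7 + 6 + 2 + 2 = 21.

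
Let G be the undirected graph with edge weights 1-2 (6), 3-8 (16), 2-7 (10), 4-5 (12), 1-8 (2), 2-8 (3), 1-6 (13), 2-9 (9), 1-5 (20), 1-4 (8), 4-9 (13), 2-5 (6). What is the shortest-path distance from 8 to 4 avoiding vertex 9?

Comparing a few candidate routes:
8 - 2 - 1 - 4: 3 + 6 + 8 = 17
8 - 2 - 5 - 4: 3 + 6 + 12 = 21
8 - 1 - 4: 2 + 8 = 10
The minimum is 10.

10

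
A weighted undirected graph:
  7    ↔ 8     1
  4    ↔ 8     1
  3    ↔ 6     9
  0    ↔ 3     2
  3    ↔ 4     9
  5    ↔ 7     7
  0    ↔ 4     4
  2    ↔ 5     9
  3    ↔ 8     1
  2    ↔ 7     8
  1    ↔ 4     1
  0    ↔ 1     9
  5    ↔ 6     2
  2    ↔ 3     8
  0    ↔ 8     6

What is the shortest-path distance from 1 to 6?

A few of the 1→6 routes:
1-4-0-3-6: 1 + 4 + 2 + 9 = 16
1-4-0-3-8-7-5-6: 1 + 4 + 2 + 1 + 1 + 7 + 2 = 18
1-4-8-3-6: 1 + 1 + 1 + 9 = 12
1-4-8-7-5-6: 1 + 1 + 1 + 7 + 2 = 12
The minimum is 12.

12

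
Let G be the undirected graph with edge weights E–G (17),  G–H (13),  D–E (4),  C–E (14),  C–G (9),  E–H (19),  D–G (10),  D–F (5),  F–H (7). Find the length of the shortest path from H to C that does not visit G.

Candidate routes:
H-E-C: 19 + 14 = 33
H-F-D-E-C: 7 + 5 + 4 + 14 = 30
Best route has total 30.

30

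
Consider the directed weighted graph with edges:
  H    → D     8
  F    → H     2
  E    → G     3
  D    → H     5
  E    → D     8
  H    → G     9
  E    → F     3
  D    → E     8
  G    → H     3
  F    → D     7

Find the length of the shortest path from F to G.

Paths from F to G:
F → D → H → G: 7 + 5 + 9 = 21
F → H → D → E → G: 2 + 8 + 8 + 3 = 21
F → D → E → G: 7 + 8 + 3 = 18
F → H → G: 2 + 9 = 11
Best route has total 11.

11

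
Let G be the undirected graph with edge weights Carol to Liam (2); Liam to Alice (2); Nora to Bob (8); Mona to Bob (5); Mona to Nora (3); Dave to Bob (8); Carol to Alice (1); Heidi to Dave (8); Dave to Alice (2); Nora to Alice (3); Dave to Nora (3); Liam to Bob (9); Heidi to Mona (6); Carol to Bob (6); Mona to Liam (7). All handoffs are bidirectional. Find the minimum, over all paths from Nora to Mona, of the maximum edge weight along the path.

3

A few of the Nora→Mona routes:
Nora → Alice → Carol → Bob → Mona: max(3, 1, 6, 5) = 6
Nora → Mona: max(3) = 3
Nora → Dave → Alice → Carol → Bob → Mona: max(3, 2, 1, 6, 5) = 6
Nora → Dave → Alice → Liam → Carol → Bob → Mona: max(3, 2, 2, 2, 6, 5) = 6
Nora → Alice → Liam → Carol → Bob → Mona: max(3, 2, 2, 6, 5) = 6
Nora → Dave → Alice → Liam → Mona: max(3, 2, 2, 7) = 7
The minimum achievable maximum is 3.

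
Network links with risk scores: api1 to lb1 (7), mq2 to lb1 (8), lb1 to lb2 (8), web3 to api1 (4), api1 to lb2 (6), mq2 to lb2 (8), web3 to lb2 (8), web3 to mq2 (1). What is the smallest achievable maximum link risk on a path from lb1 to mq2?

A few of the lb1→mq2 routes:
lb1-api1-lb2-mq2: max(7, 6, 8) = 8
lb1-api1-web3-mq2: max(7, 4, 1) = 7
lb1-api1-web3-lb2-mq2: max(7, 4, 8, 8) = 8
lb1-api1-lb2-web3-mq2: max(7, 6, 8, 1) = 8
lb1-mq2: max(8) = 8
The minimum achievable maximum is 7.

7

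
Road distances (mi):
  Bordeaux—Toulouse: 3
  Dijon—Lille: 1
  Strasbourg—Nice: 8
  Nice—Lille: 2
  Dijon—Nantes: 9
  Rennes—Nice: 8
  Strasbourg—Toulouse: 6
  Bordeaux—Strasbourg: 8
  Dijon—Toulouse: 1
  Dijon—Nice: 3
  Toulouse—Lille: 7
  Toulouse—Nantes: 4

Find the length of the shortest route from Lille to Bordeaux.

Checking several routes:
Lille -> Nice -> Dijon -> Toulouse -> Bordeaux: 2 + 3 + 1 + 3 = 9
Lille -> Toulouse -> Bordeaux: 7 + 3 = 10
Lille -> Dijon -> Toulouse -> Bordeaux: 1 + 1 + 3 = 5
Lille -> Dijon -> Toulouse -> Strasbourg -> Bordeaux: 1 + 1 + 6 + 8 = 16
Lille -> Dijon -> Nantes -> Toulouse -> Bordeaux: 1 + 9 + 4 + 3 = 17
Shortest: 5 mi.

5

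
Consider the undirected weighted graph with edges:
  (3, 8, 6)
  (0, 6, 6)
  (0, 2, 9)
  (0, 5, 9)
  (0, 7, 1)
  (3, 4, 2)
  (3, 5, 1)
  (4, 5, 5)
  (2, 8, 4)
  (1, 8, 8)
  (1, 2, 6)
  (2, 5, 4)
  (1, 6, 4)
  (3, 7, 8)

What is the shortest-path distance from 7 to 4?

10

Comparing a few candidate routes:
7 -> 3 -> 5 -> 4: 8 + 1 + 5 = 14
7 -> 3 -> 4: 8 + 2 = 10
7 -> 0 -> 5 -> 4: 1 + 9 + 5 = 15
7 -> 0 -> 5 -> 3 -> 4: 1 + 9 + 1 + 2 = 13
Shortest: 10.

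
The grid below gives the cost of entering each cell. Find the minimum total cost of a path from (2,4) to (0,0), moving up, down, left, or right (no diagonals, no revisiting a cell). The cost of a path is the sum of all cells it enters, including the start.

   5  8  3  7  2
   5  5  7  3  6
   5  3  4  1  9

32

Best path: [2,4]→[2,3]→[2,2]→[2,1]→[1,1]→[1,0]→[0,0]
Cost: 9 + 1 + 4 + 3 + 5 + 5 + 5 = 32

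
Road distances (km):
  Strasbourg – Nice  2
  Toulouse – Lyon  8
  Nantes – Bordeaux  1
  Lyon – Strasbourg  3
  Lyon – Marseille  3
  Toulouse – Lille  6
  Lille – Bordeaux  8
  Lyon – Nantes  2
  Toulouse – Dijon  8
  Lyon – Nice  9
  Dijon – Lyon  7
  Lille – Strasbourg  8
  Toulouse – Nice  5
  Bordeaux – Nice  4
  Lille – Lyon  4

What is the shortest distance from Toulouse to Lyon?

Some routes from Toulouse to Lyon:
Toulouse → Lille → Lyon: 6 + 4 = 10
Toulouse → Nice → Strasbourg → Lyon: 5 + 2 + 3 = 10
Toulouse → Lyon: 8
The minimum is 8 km.

8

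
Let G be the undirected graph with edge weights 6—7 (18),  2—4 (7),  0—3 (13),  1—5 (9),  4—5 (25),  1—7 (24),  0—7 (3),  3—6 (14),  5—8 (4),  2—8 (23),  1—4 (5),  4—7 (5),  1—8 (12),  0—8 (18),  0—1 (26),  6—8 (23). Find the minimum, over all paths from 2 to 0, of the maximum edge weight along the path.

A few of the 2→0 routes:
2-4-7-0: max(7, 5, 3) = 7
2-4-1-8-0: max(7, 5, 12, 18) = 18
2-4-1-5-8-0: max(7, 5, 9, 4, 18) = 18
2-4-7-6-8-0: max(7, 5, 18, 23, 18) = 23
2-4-7-6-3-0: max(7, 5, 18, 14, 13) = 18
Best route has worst link 7.

7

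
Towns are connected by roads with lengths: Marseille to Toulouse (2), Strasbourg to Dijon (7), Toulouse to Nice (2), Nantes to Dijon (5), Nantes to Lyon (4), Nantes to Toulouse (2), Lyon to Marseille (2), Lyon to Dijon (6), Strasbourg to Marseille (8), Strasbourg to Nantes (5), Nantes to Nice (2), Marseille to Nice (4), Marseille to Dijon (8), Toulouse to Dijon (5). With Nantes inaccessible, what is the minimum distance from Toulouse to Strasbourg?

Some routes from Toulouse to Strasbourg avoiding Nantes:
Toulouse -> Nice -> Marseille -> Strasbourg: 2 + 4 + 8 = 14
Toulouse -> Marseille -> Dijon -> Strasbourg: 2 + 8 + 7 = 17
Toulouse -> Dijon -> Strasbourg: 5 + 7 = 12
Toulouse -> Marseille -> Lyon -> Dijon -> Strasbourg: 2 + 2 + 6 + 7 = 17
Toulouse -> Marseille -> Strasbourg: 2 + 8 = 10
Shortest: 10.

10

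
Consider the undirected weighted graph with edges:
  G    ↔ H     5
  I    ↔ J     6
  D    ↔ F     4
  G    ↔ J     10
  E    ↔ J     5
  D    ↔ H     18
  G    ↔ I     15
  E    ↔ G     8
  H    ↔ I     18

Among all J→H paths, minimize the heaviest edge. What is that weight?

8

Checking several routes:
J - G - I - H: max(10, 15, 18) = 18
J - I - G - H: max(6, 15, 5) = 15
J - E - G - H: max(5, 8, 5) = 8
J - I - H: max(6, 18) = 18
J - G - H: max(10, 5) = 10
The minimum achievable maximum is 8.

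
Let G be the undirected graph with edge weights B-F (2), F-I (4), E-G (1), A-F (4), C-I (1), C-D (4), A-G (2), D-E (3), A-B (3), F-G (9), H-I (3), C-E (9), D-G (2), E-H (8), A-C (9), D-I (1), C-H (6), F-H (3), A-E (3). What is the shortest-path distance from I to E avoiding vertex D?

10

Comparing a few candidate routes:
I→C→E: 1 + 9 = 10
I→H→E: 3 + 8 = 11
I→F→A→E: 4 + 4 + 3 = 11
I→F→A→G→E: 4 + 4 + 2 + 1 = 11
The minimum is 10.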